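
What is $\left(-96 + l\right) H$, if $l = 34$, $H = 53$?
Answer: $-3286$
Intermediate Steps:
$\left(-96 + l\right) H = \left(-96 + 34\right) 53 = \left(-62\right) 53 = -3286$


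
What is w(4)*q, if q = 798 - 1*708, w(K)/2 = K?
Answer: 720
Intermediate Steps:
w(K) = 2*K
q = 90 (q = 798 - 708 = 90)
w(4)*q = (2*4)*90 = 8*90 = 720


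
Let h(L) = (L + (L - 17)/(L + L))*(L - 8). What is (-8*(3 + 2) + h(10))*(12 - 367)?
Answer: 14697/2 ≈ 7348.5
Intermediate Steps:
h(L) = (-8 + L)*(L + (-17 + L)/(2*L)) (h(L) = (L + (-17 + L)/((2*L)))*(-8 + L) = (L + (-17 + L)*(1/(2*L)))*(-8 + L) = (L + (-17 + L)/(2*L))*(-8 + L) = (-8 + L)*(L + (-17 + L)/(2*L)))
(-8*(3 + 2) + h(10))*(12 - 367) = (-8*(3 + 2) + (-25/2 + 10² + 68/10 - 15/2*10))*(12 - 367) = (-8*5 + (-25/2 + 100 + 68*(⅒) - 75))*(-355) = (-40 + (-25/2 + 100 + 34/5 - 75))*(-355) = (-40 + 193/10)*(-355) = -207/10*(-355) = 14697/2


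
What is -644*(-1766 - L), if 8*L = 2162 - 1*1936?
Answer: 1155497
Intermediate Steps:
L = 113/4 (L = (2162 - 1*1936)/8 = (2162 - 1936)/8 = (⅛)*226 = 113/4 ≈ 28.250)
-644*(-1766 - L) = -644*(-1766 - 1*113/4) = -644*(-1766 - 113/4) = -644*(-7177/4) = 1155497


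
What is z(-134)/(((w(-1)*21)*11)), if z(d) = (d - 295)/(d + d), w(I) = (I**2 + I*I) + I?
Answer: 13/1876 ≈ 0.0069296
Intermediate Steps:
w(I) = I + 2*I**2 (w(I) = (I**2 + I**2) + I = 2*I**2 + I = I + 2*I**2)
z(d) = (-295 + d)/(2*d) (z(d) = (-295 + d)/((2*d)) = (-295 + d)*(1/(2*d)) = (-295 + d)/(2*d))
z(-134)/(((w(-1)*21)*11)) = ((1/2)*(-295 - 134)/(-134))/(((-(1 + 2*(-1))*21)*11)) = ((1/2)*(-1/134)*(-429))/(((-(1 - 2)*21)*11)) = 429/(268*(((-1*(-1)*21)*11))) = 429/(268*(((1*21)*11))) = 429/(268*((21*11))) = (429/268)/231 = (429/268)*(1/231) = 13/1876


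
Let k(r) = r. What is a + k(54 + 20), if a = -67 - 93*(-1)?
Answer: 100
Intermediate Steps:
a = 26 (a = -67 + 93 = 26)
a + k(54 + 20) = 26 + (54 + 20) = 26 + 74 = 100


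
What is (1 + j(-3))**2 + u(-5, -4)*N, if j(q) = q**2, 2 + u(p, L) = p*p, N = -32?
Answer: -636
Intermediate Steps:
u(p, L) = -2 + p**2 (u(p, L) = -2 + p*p = -2 + p**2)
(1 + j(-3))**2 + u(-5, -4)*N = (1 + (-3)**2)**2 + (-2 + (-5)**2)*(-32) = (1 + 9)**2 + (-2 + 25)*(-32) = 10**2 + 23*(-32) = 100 - 736 = -636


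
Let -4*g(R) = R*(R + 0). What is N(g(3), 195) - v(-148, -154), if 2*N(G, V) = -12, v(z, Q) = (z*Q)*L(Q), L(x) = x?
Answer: 3509962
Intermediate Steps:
g(R) = -R**2/4 (g(R) = -R*(R + 0)/4 = -R*R/4 = -R**2/4)
v(z, Q) = z*Q**2 (v(z, Q) = (z*Q)*Q = (Q*z)*Q = z*Q**2)
N(G, V) = -6 (N(G, V) = (1/2)*(-12) = -6)
N(g(3), 195) - v(-148, -154) = -6 - (-148)*(-154)**2 = -6 - (-148)*23716 = -6 - 1*(-3509968) = -6 + 3509968 = 3509962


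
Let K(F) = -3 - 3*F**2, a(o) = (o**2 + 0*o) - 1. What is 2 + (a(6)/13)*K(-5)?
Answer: -208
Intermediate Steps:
a(o) = -1 + o**2 (a(o) = (o**2 + 0) - 1 = o**2 - 1 = -1 + o**2)
2 + (a(6)/13)*K(-5) = 2 + ((-1 + 6**2)/13)*(-3 - 3*(-5)**2) = 2 + ((-1 + 36)*(1/13))*(-3 - 3*25) = 2 + (35*(1/13))*(-3 - 75) = 2 + (35/13)*(-78) = 2 - 210 = -208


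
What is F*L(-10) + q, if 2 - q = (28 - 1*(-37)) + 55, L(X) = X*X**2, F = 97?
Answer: -97118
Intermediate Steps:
L(X) = X**3
q = -118 (q = 2 - ((28 - 1*(-37)) + 55) = 2 - ((28 + 37) + 55) = 2 - (65 + 55) = 2 - 1*120 = 2 - 120 = -118)
F*L(-10) + q = 97*(-10)**3 - 118 = 97*(-1000) - 118 = -97000 - 118 = -97118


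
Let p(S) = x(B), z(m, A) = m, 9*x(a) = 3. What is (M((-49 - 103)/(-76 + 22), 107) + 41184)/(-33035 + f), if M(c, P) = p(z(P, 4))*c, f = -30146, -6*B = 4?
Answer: -3335980/5117661 ≈ -0.65186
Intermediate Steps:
B = -⅔ (B = -⅙*4 = -⅔ ≈ -0.66667)
x(a) = ⅓ (x(a) = (⅑)*3 = ⅓)
p(S) = ⅓
M(c, P) = c/3
(M((-49 - 103)/(-76 + 22), 107) + 41184)/(-33035 + f) = (((-49 - 103)/(-76 + 22))/3 + 41184)/(-33035 - 30146) = ((-152/(-54))/3 + 41184)/(-63181) = ((-152*(-1/54))/3 + 41184)*(-1/63181) = ((⅓)*(76/27) + 41184)*(-1/63181) = (76/81 + 41184)*(-1/63181) = (3335980/81)*(-1/63181) = -3335980/5117661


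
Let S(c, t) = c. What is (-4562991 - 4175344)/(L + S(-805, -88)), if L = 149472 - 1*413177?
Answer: 1747667/52902 ≈ 33.036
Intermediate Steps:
L = -263705 (L = 149472 - 413177 = -263705)
(-4562991 - 4175344)/(L + S(-805, -88)) = (-4562991 - 4175344)/(-263705 - 805) = -8738335/(-264510) = -8738335*(-1/264510) = 1747667/52902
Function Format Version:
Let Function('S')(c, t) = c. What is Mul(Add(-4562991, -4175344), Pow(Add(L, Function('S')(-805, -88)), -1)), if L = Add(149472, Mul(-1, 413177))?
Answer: Rational(1747667, 52902) ≈ 33.036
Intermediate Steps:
L = -263705 (L = Add(149472, -413177) = -263705)
Mul(Add(-4562991, -4175344), Pow(Add(L, Function('S')(-805, -88)), -1)) = Mul(Add(-4562991, -4175344), Pow(Add(-263705, -805), -1)) = Mul(-8738335, Pow(-264510, -1)) = Mul(-8738335, Rational(-1, 264510)) = Rational(1747667, 52902)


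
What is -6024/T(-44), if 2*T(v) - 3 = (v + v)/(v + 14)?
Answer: -180720/89 ≈ -2030.6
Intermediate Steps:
T(v) = 3/2 + v/(14 + v) (T(v) = 3/2 + ((v + v)/(v + 14))/2 = 3/2 + ((2*v)/(14 + v))/2 = 3/2 + (2*v/(14 + v))/2 = 3/2 + v/(14 + v))
-6024/T(-44) = -6024*2*(14 - 44)/(42 + 5*(-44)) = -6024*(-60/(42 - 220)) = -6024/((1/2)*(-1/30)*(-178)) = -6024/89/30 = -6024*30/89 = -180720/89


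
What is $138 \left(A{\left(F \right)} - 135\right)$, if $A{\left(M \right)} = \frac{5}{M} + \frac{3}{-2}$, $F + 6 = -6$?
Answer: $- \frac{37789}{2} \approx -18895.0$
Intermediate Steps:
$F = -12$ ($F = -6 - 6 = -12$)
$A{\left(M \right)} = - \frac{3}{2} + \frac{5}{M}$ ($A{\left(M \right)} = \frac{5}{M} + 3 \left(- \frac{1}{2}\right) = \frac{5}{M} - \frac{3}{2} = - \frac{3}{2} + \frac{5}{M}$)
$138 \left(A{\left(F \right)} - 135\right) = 138 \left(\left(- \frac{3}{2} + \frac{5}{-12}\right) - 135\right) = 138 \left(\left(- \frac{3}{2} + 5 \left(- \frac{1}{12}\right)\right) - 135\right) = 138 \left(\left(- \frac{3}{2} - \frac{5}{12}\right) - 135\right) = 138 \left(- \frac{23}{12} - 135\right) = 138 \left(- \frac{1643}{12}\right) = - \frac{37789}{2}$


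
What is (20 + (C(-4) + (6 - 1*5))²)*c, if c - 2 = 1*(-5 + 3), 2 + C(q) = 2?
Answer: 0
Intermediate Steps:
C(q) = 0 (C(q) = -2 + 2 = 0)
c = 0 (c = 2 + 1*(-5 + 3) = 2 + 1*(-2) = 2 - 2 = 0)
(20 + (C(-4) + (6 - 1*5))²)*c = (20 + (0 + (6 - 1*5))²)*0 = (20 + (0 + (6 - 5))²)*0 = (20 + (0 + 1)²)*0 = (20 + 1²)*0 = (20 + 1)*0 = 21*0 = 0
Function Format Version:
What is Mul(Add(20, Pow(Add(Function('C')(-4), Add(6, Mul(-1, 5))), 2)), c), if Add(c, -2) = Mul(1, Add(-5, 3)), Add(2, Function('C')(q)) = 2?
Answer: 0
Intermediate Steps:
Function('C')(q) = 0 (Function('C')(q) = Add(-2, 2) = 0)
c = 0 (c = Add(2, Mul(1, Add(-5, 3))) = Add(2, Mul(1, -2)) = Add(2, -2) = 0)
Mul(Add(20, Pow(Add(Function('C')(-4), Add(6, Mul(-1, 5))), 2)), c) = Mul(Add(20, Pow(Add(0, Add(6, Mul(-1, 5))), 2)), 0) = Mul(Add(20, Pow(Add(0, Add(6, -5)), 2)), 0) = Mul(Add(20, Pow(Add(0, 1), 2)), 0) = Mul(Add(20, Pow(1, 2)), 0) = Mul(Add(20, 1), 0) = Mul(21, 0) = 0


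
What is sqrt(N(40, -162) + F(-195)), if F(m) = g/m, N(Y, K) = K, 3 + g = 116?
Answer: 7*I*sqrt(126165)/195 ≈ 12.751*I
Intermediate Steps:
g = 113 (g = -3 + 116 = 113)
F(m) = 113/m
sqrt(N(40, -162) + F(-195)) = sqrt(-162 + 113/(-195)) = sqrt(-162 + 113*(-1/195)) = sqrt(-162 - 113/195) = sqrt(-31703/195) = 7*I*sqrt(126165)/195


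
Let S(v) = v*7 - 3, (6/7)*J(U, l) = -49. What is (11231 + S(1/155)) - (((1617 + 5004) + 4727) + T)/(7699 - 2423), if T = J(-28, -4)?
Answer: 55081924157/4906680 ≈ 11226.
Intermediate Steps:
J(U, l) = -343/6 (J(U, l) = (7/6)*(-49) = -343/6)
T = -343/6 ≈ -57.167
S(v) = -3 + 7*v (S(v) = 7*v - 3 = -3 + 7*v)
(11231 + S(1/155)) - (((1617 + 5004) + 4727) + T)/(7699 - 2423) = (11231 + (-3 + 7/155)) - (((1617 + 5004) + 4727) - 343/6)/(7699 - 2423) = (11231 + (-3 + 7*(1/155))) - ((6621 + 4727) - 343/6)/5276 = (11231 + (-3 + 7/155)) - (11348 - 343/6)/5276 = (11231 - 458/155) - 67745/(6*5276) = 1740347/155 - 1*67745/31656 = 1740347/155 - 67745/31656 = 55081924157/4906680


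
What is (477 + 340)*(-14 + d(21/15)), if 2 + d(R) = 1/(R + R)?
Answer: -178923/14 ≈ -12780.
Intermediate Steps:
d(R) = -2 + 1/(2*R) (d(R) = -2 + 1/(R + R) = -2 + 1/(2*R))
(477 + 340)*(-14 + d(21/15)) = (477 + 340)*(-14 + (-2 + 1/(2*((21/15))))) = 817*(-14 + (-2 + 1/(2*((21*(1/15)))))) = 817*(-14 + (-2 + 1/(2*(7/5)))) = 817*(-14 + (-2 + (½)*(5/7))) = 817*(-14 + (-2 + 5/14)) = 817*(-14 - 23/14) = 817*(-219/14) = -178923/14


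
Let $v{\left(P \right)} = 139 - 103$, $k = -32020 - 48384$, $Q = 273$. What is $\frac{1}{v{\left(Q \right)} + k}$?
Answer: $- \frac{1}{80368} \approx -1.2443 \cdot 10^{-5}$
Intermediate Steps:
$k = -80404$
$v{\left(P \right)} = 36$ ($v{\left(P \right)} = 139 - 103 = 36$)
$\frac{1}{v{\left(Q \right)} + k} = \frac{1}{36 - 80404} = \frac{1}{-80368} = - \frac{1}{80368}$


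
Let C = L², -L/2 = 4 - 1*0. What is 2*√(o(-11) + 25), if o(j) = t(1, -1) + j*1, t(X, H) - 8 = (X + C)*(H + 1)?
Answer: 2*√22 ≈ 9.3808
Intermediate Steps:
L = -8 (L = -2*(4 - 1*0) = -2*(4 + 0) = -2*4 = -8)
C = 64 (C = (-8)² = 64)
t(X, H) = 8 + (1 + H)*(64 + X) (t(X, H) = 8 + (X + 64)*(H + 1) = 8 + (64 + X)*(1 + H) = 8 + (1 + H)*(64 + X))
o(j) = 8 + j (o(j) = (72 + 1 + 64*(-1) - 1*1) + j*1 = (72 + 1 - 64 - 1) + j = 8 + j)
2*√(o(-11) + 25) = 2*√((8 - 11) + 25) = 2*√(-3 + 25) = 2*√22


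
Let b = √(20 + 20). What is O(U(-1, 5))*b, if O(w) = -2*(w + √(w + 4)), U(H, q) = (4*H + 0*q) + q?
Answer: 4*√10*(-1 - √5) ≈ -40.933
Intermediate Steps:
U(H, q) = q + 4*H (U(H, q) = (4*H + 0) + q = 4*H + q = q + 4*H)
O(w) = -2*w - 2*√(4 + w) (O(w) = -2*(w + √(4 + w)) = -2*w - 2*√(4 + w))
b = 2*√10 (b = √40 = 2*√10 ≈ 6.3246)
O(U(-1, 5))*b = (-2*(5 + 4*(-1)) - 2*√(4 + (5 + 4*(-1))))*(2*√10) = (-2*(5 - 4) - 2*√(4 + (5 - 4)))*(2*√10) = (-2*1 - 2*√(4 + 1))*(2*√10) = (-2 - 2*√5)*(2*√10) = 2*√10*(-2 - 2*√5)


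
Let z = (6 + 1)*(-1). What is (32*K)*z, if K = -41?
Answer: 9184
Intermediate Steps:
z = -7 (z = 7*(-1) = -7)
(32*K)*z = (32*(-41))*(-7) = -1312*(-7) = 9184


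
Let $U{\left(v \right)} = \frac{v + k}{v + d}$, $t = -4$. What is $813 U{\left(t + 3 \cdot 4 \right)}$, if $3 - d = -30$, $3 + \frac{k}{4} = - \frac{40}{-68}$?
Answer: $- \frac{22764}{697} \approx -32.66$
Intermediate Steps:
$k = - \frac{164}{17}$ ($k = -12 + 4 \left(- \frac{40}{-68}\right) = -12 + 4 \left(\left(-40\right) \left(- \frac{1}{68}\right)\right) = -12 + 4 \cdot \frac{10}{17} = -12 + \frac{40}{17} = - \frac{164}{17} \approx -9.6471$)
$d = 33$ ($d = 3 - -30 = 3 + 30 = 33$)
$U{\left(v \right)} = \frac{- \frac{164}{17} + v}{33 + v}$ ($U{\left(v \right)} = \frac{v - \frac{164}{17}}{v + 33} = \frac{- \frac{164}{17} + v}{33 + v}$)
$813 U{\left(t + 3 \cdot 4 \right)} = 813 \frac{- \frac{164}{17} + \left(-4 + 3 \cdot 4\right)}{33 + \left(-4 + 3 \cdot 4\right)} = 813 \frac{- \frac{164}{17} + \left(-4 + 12\right)}{33 + \left(-4 + 12\right)} = 813 \frac{- \frac{164}{17} + 8}{33 + 8} = 813 \cdot \frac{1}{41} \left(- \frac{28}{17}\right) = 813 \left(- \frac{28}{697}\right) = - \frac{22764}{697}$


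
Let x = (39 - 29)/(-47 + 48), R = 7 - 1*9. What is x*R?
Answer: -20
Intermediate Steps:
R = -2 (R = 7 - 9 = -2)
x = 10 (x = 10/1 = 10*1 = 10)
x*R = 10*(-2) = -20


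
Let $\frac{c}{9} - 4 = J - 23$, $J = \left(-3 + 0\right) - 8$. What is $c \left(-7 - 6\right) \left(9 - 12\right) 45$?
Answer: $-473850$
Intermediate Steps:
$J = -11$ ($J = -3 - 8 = -11$)
$c = -270$ ($c = 36 + 9 \left(-11 - 23\right) = 36 + 9 \left(-34\right) = 36 - 306 = -270$)
$c \left(-7 - 6\right) \left(9 - 12\right) 45 = - 270 \left(-7 - 6\right) \left(9 - 12\right) 45 = - 270 \left(\left(-13\right) \left(-3\right)\right) 45 = \left(-270\right) 39 \cdot 45 = \left(-10530\right) 45 = -473850$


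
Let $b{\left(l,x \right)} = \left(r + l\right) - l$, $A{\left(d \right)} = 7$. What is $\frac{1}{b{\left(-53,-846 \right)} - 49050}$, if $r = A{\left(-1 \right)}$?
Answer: $- \frac{1}{49043} \approx -2.039 \cdot 10^{-5}$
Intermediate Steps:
$r = 7$
$b{\left(l,x \right)} = 7$ ($b{\left(l,x \right)} = \left(7 + l\right) - l = 7$)
$\frac{1}{b{\left(-53,-846 \right)} - 49050} = \frac{1}{7 - 49050} = \frac{1}{-49043} = - \frac{1}{49043}$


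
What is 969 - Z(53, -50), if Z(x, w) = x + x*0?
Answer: 916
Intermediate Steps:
Z(x, w) = x (Z(x, w) = x + 0 = x)
969 - Z(53, -50) = 969 - 1*53 = 969 - 53 = 916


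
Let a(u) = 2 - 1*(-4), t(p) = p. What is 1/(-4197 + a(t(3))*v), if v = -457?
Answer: -1/6939 ≈ -0.00014411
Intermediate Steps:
a(u) = 6 (a(u) = 2 + 4 = 6)
1/(-4197 + a(t(3))*v) = 1/(-4197 + 6*(-457)) = 1/(-4197 - 2742) = 1/(-6939) = -1/6939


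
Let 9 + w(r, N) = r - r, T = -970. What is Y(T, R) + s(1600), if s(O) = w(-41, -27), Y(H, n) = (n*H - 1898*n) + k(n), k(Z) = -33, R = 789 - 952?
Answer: 467442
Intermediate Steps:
R = -163
Y(H, n) = -33 - 1898*n + H*n (Y(H, n) = (n*H - 1898*n) - 33 = (H*n - 1898*n) - 33 = (-1898*n + H*n) - 33 = -33 - 1898*n + H*n)
w(r, N) = -9 (w(r, N) = -9 + (r - r) = -9 + 0 = -9)
s(O) = -9
Y(T, R) + s(1600) = (-33 - 1898*(-163) - 970*(-163)) - 9 = (-33 + 309374 + 158110) - 9 = 467451 - 9 = 467442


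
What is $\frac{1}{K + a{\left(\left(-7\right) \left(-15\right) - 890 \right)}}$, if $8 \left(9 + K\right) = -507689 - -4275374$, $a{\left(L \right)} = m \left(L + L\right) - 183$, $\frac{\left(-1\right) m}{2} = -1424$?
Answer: $- \frac{8}{32004731} \approx -2.4996 \cdot 10^{-7}$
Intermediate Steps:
$m = 2848$ ($m = \left(-2\right) \left(-1424\right) = 2848$)
$a{\left(L \right)} = -183 + 5696 L$ ($a{\left(L \right)} = 2848 \left(L + L\right) - 183 = 2848 \cdot 2 L - 183 = 5696 L - 183 = -183 + 5696 L$)
$K = \frac{3767613}{8}$ ($K = -9 + \frac{-507689 - -4275374}{8} = -9 + \frac{-507689 + 4275374}{8} = -9 + \frac{1}{8} \cdot 3767685 = -9 + \frac{3767685}{8} = \frac{3767613}{8} \approx 4.7095 \cdot 10^{5}$)
$\frac{1}{K + a{\left(\left(-7\right) \left(-15\right) - 890 \right)}} = \frac{1}{\frac{3767613}{8} + \left(-183 + 5696 \left(\left(-7\right) \left(-15\right) - 890\right)\right)} = \frac{1}{\frac{3767613}{8} + \left(-183 + 5696 \left(105 - 890\right)\right)} = \frac{1}{\frac{3767613}{8} + \left(-183 + 5696 \left(-785\right)\right)} = \frac{1}{\frac{3767613}{8} - 4471543} = \frac{1}{- \frac{32004731}{8}} = - \frac{8}{32004731}$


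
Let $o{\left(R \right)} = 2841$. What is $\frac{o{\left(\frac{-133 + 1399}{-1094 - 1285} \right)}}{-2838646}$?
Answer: $- \frac{2841}{2838646} \approx -0.0010008$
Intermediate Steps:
$\frac{o{\left(\frac{-133 + 1399}{-1094 - 1285} \right)}}{-2838646} = \frac{2841}{-2838646} = 2841 \left(- \frac{1}{2838646}\right) = - \frac{2841}{2838646}$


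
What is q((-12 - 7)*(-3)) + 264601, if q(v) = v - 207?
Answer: 264451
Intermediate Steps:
q(v) = -207 + v
q((-12 - 7)*(-3)) + 264601 = (-207 + (-12 - 7)*(-3)) + 264601 = (-207 - 19*(-3)) + 264601 = (-207 + 57) + 264601 = -150 + 264601 = 264451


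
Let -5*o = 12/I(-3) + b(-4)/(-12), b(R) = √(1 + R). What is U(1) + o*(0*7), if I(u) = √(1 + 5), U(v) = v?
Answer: 1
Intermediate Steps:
I(u) = √6
o = -2*√6/5 + I*√3/60 (o = -(12/(√6) + √(1 - 4)/(-12))/5 = -(12*(√6/6) + √(-3)*(-1/12))/5 = -(2*√6 + (I*√3)*(-1/12))/5 = -(2*√6 - I*√3/12)/5 = -2*√6/5 + I*√3/60 ≈ -0.9798 + 0.028868*I)
U(1) + o*(0*7) = 1 + (-2*√6/5 + I*√3/60)*(0*7) = 1 + (-2*√6/5 + I*√3/60)*0 = 1 + 0 = 1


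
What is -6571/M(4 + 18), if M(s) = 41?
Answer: -6571/41 ≈ -160.27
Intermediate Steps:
-6571/M(4 + 18) = -6571/41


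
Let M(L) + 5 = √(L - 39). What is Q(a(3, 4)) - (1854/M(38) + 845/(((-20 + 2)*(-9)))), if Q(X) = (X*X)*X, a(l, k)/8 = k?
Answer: 69749293/2106 + 927*I/13 ≈ 33119.0 + 71.308*I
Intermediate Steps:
a(l, k) = 8*k
M(L) = -5 + √(-39 + L) (M(L) = -5 + √(L - 39) = -5 + √(-39 + L))
Q(X) = X³ (Q(X) = X²*X = X³)
Q(a(3, 4)) - (1854/M(38) + 845/(((-20 + 2)*(-9)))) = (8*4)³ - (1854/(-5 + √(-39 + 38)) + 845/(((-20 + 2)*(-9)))) = 32³ - (1854/(-5 + √(-1)) + 845/((-18*(-9)))) = 32768 - (1854/(-5 + I) + 845/162) = 32768 - (1854*((-5 - I)/26) + 845*(1/162)) = 32768 - (927*(-5 - I)/13 + 845/162) = 32768 - (845/162 + 927*(-5 - I)/13) = 32768 + (-845/162 - 927*(-5 - I)/13) = 5307571/162 - 927*(-5 - I)/13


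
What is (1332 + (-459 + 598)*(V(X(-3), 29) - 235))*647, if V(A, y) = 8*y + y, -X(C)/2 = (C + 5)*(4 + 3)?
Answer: 3200062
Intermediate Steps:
X(C) = -70 - 14*C (X(C) = -2*(C + 5)*(4 + 3) = -2*(5 + C)*7 = -2*(35 + 7*C) = -70 - 14*C)
V(A, y) = 9*y
(1332 + (-459 + 598)*(V(X(-3), 29) - 235))*647 = (1332 + (-459 + 598)*(9*29 - 235))*647 = (1332 + 139*(261 - 235))*647 = (1332 + 139*26)*647 = (1332 + 3614)*647 = 4946*647 = 3200062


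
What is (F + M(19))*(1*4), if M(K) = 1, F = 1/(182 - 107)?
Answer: 304/75 ≈ 4.0533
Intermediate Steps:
F = 1/75 ≈ 0.013333
(F + M(19))*(1*4) = (1/75 + 1)*(1*4) = (76/75)*4 = 304/75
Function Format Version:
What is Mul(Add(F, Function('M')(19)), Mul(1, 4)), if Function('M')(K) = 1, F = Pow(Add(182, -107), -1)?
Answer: Rational(304, 75) ≈ 4.0533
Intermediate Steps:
F = Rational(1, 75) (F = Pow(75, -1) = Rational(1, 75) ≈ 0.013333)
Mul(Add(F, Function('M')(19)), Mul(1, 4)) = Mul(Add(Rational(1, 75), 1), Mul(1, 4)) = Mul(Rational(76, 75), 4) = Rational(304, 75)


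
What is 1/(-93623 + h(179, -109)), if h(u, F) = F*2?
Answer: -1/93841 ≈ -1.0656e-5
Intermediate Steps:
h(u, F) = 2*F
1/(-93623 + h(179, -109)) = 1/(-93623 + 2*(-109)) = 1/(-93623 - 218) = 1/(-93841) = -1/93841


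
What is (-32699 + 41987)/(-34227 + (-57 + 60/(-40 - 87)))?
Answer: -5461/20158 ≈ -0.27091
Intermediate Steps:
(-32699 + 41987)/(-34227 + (-57 + 60/(-40 - 87))) = 9288/(-34227 + (-57 + 60/(-127))) = 9288/(-34227 + (-57 - 1/127*60)) = 9288/(-34227 + (-57 - 60/127)) = 9288/(-34227 - 7299/127) = 9288/(-4354128/127) = 9288*(-127/4354128) = -5461/20158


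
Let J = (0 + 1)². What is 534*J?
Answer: 534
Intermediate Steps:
J = 1 (J = 1² = 1)
534*J = 534*1 = 534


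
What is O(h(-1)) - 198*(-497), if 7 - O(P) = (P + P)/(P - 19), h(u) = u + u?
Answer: 2066669/21 ≈ 98413.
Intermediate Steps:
h(u) = 2*u
O(P) = 7 - 2*P/(-19 + P) (O(P) = 7 - (P + P)/(P - 19) = 7 - 2*P/(-19 + P))
O(h(-1)) - 198*(-497) = (-133 + 5*(2*(-1)))/(-19 + 2*(-1)) - 198*(-497) = (-133 + 5*(-2))/(-19 - 2) + 98406 = (-133 - 10)/(-21) + 98406 = -1/21*(-143) + 98406 = 143/21 + 98406 = 2066669/21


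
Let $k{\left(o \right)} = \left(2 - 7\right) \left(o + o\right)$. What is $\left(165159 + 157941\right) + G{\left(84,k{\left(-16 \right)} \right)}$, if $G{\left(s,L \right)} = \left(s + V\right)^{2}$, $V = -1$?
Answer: $329989$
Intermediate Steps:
$k{\left(o \right)} = - 10 o$ ($k{\left(o \right)} = - 5 \cdot 2 o = - 10 o$)
$G{\left(s,L \right)} = \left(-1 + s\right)^{2}$ ($G{\left(s,L \right)} = \left(s - 1\right)^{2} = \left(-1 + s\right)^{2}$)
$\left(165159 + 157941\right) + G{\left(84,k{\left(-16 \right)} \right)} = \left(165159 + 157941\right) + \left(-1 + 84\right)^{2} = 323100 + 83^{2} = 323100 + 6889 = 329989$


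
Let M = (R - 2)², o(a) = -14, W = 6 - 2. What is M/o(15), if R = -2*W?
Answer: -50/7 ≈ -7.1429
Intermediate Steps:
W = 4
R = -8 (R = -2*4 = -8)
M = 100 (M = (-8 - 2)² = (-10)² = 100)
M/o(15) = 100/(-14) = 100*(-1/14) = -50/7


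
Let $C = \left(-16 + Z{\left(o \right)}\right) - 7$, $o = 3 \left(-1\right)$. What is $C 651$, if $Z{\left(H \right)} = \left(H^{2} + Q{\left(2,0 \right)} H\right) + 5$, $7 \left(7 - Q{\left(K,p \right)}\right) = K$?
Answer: $-18972$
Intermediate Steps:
$o = -3$
$Q{\left(K,p \right)} = 7 - \frac{K}{7}$
$Z{\left(H \right)} = 5 + H^{2} + \frac{47 H}{7}$ ($Z{\left(H \right)} = \left(H^{2} + \left(7 - \frac{2}{7}\right) H\right) + 5 = \left(H^{2} + \frac{47 H}{7}\right) + 5 = 5 + H^{2} + \frac{47 H}{7}$)
$C = - \frac{204}{7}$ ($C = \left(-16 + \left(5 + \left(-3\right)^{2} + \frac{47}{7} \left(-3\right)\right)\right) - 7 = \left(-16 + \left(5 + 9 - \frac{141}{7}\right)\right) - 7 = \left(-16 - \frac{43}{7}\right) - 7 = - \frac{155}{7} - 7 = - \frac{204}{7} \approx -29.143$)
$C 651 = \left(- \frac{204}{7}\right) 651 = -18972$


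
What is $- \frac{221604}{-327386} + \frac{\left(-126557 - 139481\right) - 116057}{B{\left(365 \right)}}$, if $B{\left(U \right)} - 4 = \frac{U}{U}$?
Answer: $- \frac{12509144565}{163693} \approx -76418.0$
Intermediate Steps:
$B{\left(U \right)} = 5$ ($B{\left(U \right)} = 4 + \frac{U}{U} = 4 + 1 = 5$)
$- \frac{221604}{-327386} + \frac{\left(-126557 - 139481\right) - 116057}{B{\left(365 \right)}} = - \frac{221604}{-327386} + \frac{\left(-126557 - 139481\right) - 116057}{5} = \left(-221604\right) \left(- \frac{1}{327386}\right) + \left(-266038 - 116057\right) \frac{1}{5} = \frac{110802}{163693} - 76419 = - \frac{12509144565}{163693}$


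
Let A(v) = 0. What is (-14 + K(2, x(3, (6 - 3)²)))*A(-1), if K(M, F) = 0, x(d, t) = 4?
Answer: 0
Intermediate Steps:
(-14 + K(2, x(3, (6 - 3)²)))*A(-1) = (-14 + 0)*0 = -14*0 = 0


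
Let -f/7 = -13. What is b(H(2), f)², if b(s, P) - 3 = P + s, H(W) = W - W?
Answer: 8836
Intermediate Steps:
H(W) = 0
f = 91 (f = -7*(-13) = 91)
b(s, P) = 3 + P + s (b(s, P) = 3 + (P + s) = 3 + P + s)
b(H(2), f)² = (3 + 91 + 0)² = 94² = 8836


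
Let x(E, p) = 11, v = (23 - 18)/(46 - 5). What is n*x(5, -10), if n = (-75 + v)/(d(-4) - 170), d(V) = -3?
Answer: 33770/7093 ≈ 4.7610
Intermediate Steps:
v = 5/41 ≈ 0.12195
n = 3070/7093 (n = (-75 + 5/41)/(-3 - 170) = -3070/41/(-173) = -3070/41*(-1/173) = 3070/7093 ≈ 0.43282)
n*x(5, -10) = (3070/7093)*11 = 33770/7093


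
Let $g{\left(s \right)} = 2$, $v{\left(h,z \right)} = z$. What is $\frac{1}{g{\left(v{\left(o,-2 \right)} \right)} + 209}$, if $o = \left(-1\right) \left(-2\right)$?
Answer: $\frac{1}{211} \approx 0.0047393$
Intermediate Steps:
$o = 2$
$\frac{1}{g{\left(v{\left(o,-2 \right)} \right)} + 209} = \frac{1}{2 + 209} = \frac{1}{211}$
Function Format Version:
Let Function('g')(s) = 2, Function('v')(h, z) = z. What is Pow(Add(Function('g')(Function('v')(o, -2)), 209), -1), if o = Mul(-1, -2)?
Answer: Rational(1, 211) ≈ 0.0047393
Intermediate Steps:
o = 2
Pow(Add(Function('g')(Function('v')(o, -2)), 209), -1) = Pow(Add(2, 209), -1) = Pow(211, -1) = Rational(1, 211)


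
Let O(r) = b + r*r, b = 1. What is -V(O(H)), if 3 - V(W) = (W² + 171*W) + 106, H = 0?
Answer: 275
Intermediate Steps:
O(r) = 1 + r² (O(r) = 1 + r*r = 1 + r²)
V(W) = -103 - W² - 171*W (V(W) = 3 - ((W² + 171*W) + 106) = 3 - (106 + W² + 171*W) = 3 + (-106 - W² - 171*W) = -103 - W² - 171*W)
-V(O(H)) = -(-103 - (1 + 0²)² - 171*(1 + 0²)) = -(-103 - (1 + 0)² - 171*(1 + 0)) = -(-103 - 1*1² - 171*1) = -(-103 - 1*1 - 171) = -(-103 - 1 - 171) = -1*(-275) = 275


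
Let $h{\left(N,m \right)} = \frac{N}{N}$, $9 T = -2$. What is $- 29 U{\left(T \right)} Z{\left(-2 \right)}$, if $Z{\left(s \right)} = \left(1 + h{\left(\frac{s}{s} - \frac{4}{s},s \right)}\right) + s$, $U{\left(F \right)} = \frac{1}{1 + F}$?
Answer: $0$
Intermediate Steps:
$T = - \frac{2}{9}$ ($T = \frac{1}{9} \left(-2\right) = - \frac{2}{9} \approx -0.22222$)
$h{\left(N,m \right)} = 1$
$Z{\left(s \right)} = 2 + s$ ($Z{\left(s \right)} = \left(1 + 1\right) + s = 2 + s$)
$- 29 U{\left(T \right)} Z{\left(-2 \right)} = - \frac{29}{1 - \frac{2}{9}} \left(2 - 2\right) = - \frac{29}{\frac{7}{9}} \cdot 0 = \left(-29\right) \frac{9}{7} \cdot 0 = \left(- \frac{261}{7}\right) 0 = 0$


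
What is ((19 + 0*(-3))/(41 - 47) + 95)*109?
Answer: 60059/6 ≈ 10010.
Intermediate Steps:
((19 + 0*(-3))/(41 - 47) + 95)*109 = ((19 + 0)/(-6) + 95)*109 = (19*(-⅙) + 95)*109 = (-19/6 + 95)*109 = (551/6)*109 = 60059/6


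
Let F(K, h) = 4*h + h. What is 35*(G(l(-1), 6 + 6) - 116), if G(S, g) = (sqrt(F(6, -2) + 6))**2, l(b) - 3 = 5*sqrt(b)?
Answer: -4200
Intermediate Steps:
F(K, h) = 5*h
l(b) = 3 + 5*sqrt(b)
G(S, g) = -4 (G(S, g) = (sqrt(5*(-2) + 6))**2 = (sqrt(-10 + 6))**2 = (sqrt(-4))**2 = (2*I)**2 = -4)
35*(G(l(-1), 6 + 6) - 116) = 35*(-4 - 116) = 35*(-120) = -4200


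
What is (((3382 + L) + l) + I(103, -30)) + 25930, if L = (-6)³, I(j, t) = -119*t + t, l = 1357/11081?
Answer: 361640873/11081 ≈ 32636.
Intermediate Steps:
l = 1357/11081 (l = 1357*(1/11081) = 1357/11081 ≈ 0.12246)
I(j, t) = -118*t
L = -216
(((3382 + L) + l) + I(103, -30)) + 25930 = (((3382 - 216) + 1357/11081) - 118*(-30)) + 25930 = ((3166 + 1357/11081) + 3540) + 25930 = (35083803/11081 + 3540) + 25930 = 74310543/11081 + 25930 = 361640873/11081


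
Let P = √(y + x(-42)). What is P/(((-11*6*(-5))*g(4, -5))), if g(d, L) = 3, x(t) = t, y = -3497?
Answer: I*√3539/990 ≈ 0.06009*I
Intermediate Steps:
P = I*√3539 (P = √(-3497 - 42) = √(-3539) = I*√3539 ≈ 59.49*I)
P/(((-11*6*(-5))*g(4, -5))) = (I*√3539)/((-11*6*(-5)*3)) = (I*√3539)/((-(-330)*3)) = (I*√3539)/((-11*(-30)*3)) = (I*√3539)/((330*3)) = (I*√3539)/990 = (I*√3539)*(1/990) = I*√3539/990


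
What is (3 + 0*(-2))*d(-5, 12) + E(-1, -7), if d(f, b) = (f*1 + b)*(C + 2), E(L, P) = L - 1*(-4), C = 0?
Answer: 45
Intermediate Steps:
E(L, P) = 4 + L (E(L, P) = L + 4 = 4 + L)
d(f, b) = 2*b + 2*f (d(f, b) = (f*1 + b)*(0 + 2) = (f + b)*2 = (b + f)*2 = 2*b + 2*f)
(3 + 0*(-2))*d(-5, 12) + E(-1, -7) = (3 + 0*(-2))*(2*12 + 2*(-5)) + (4 - 1) = (3 + 0)*(24 - 10) + 3 = 3*14 + 3 = 42 + 3 = 45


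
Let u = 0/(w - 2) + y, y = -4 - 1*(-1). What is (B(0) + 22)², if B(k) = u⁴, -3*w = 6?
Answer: 10609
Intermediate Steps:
w = -2 (w = -⅓*6 = -2)
y = -3 (y = -4 + 1 = -3)
u = -3 (u = 0/(-2 - 2) - 3 = 0/(-4) - 3 = 0*(-¼) - 3 = 0 - 3 = -3)
B(k) = 81 (B(k) = (-3)⁴ = 81)
(B(0) + 22)² = (81 + 22)² = 103² = 10609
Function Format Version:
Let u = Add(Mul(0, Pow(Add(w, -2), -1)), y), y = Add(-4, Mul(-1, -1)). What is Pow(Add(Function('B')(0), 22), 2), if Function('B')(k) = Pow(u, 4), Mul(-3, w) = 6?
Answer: 10609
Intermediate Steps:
w = -2 (w = Mul(Rational(-1, 3), 6) = -2)
y = -3 (y = Add(-4, 1) = -3)
u = -3 (u = Add(Mul(0, Pow(Add(-2, -2), -1)), -3) = Add(Mul(0, Pow(-4, -1)), -3) = Add(Mul(0, Rational(-1, 4)), -3) = Add(0, -3) = -3)
Function('B')(k) = 81 (Function('B')(k) = Pow(-3, 4) = 81)
Pow(Add(Function('B')(0), 22), 2) = Pow(Add(81, 22), 2) = Pow(103, 2) = 10609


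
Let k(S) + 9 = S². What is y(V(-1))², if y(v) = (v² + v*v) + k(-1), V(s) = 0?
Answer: 64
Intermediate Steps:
k(S) = -9 + S²
y(v) = -8 + 2*v² (y(v) = (v² + v*v) + (-9 + (-1)²) = (v² + v²) + (-9 + 1) = 2*v² - 8 = -8 + 2*v²)
y(V(-1))² = (-8 + 2*0²)² = (-8 + 2*0)² = (-8 + 0)² = (-8)² = 64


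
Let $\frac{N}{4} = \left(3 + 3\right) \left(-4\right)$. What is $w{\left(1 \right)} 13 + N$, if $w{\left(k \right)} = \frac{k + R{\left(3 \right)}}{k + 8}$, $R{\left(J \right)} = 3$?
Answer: $- \frac{812}{9} \approx -90.222$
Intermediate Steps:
$w{\left(k \right)} = \frac{3 + k}{8 + k}$ ($w{\left(k \right)} = \frac{k + 3}{k + 8} = \frac{3 + k}{8 + k}$)
$N = -96$ ($N = 4 \left(3 + 3\right) \left(-4\right) = 4 \cdot 6 \left(-4\right) = 4 \left(-24\right) = -96$)
$w{\left(1 \right)} 13 + N = \frac{3 + 1}{8 + 1} \cdot 13 - 96 = \frac{1}{9} \cdot 4 \cdot 13 - 96 = \frac{4}{9} \cdot 13 - 96 = \frac{52}{9} - 96 = - \frac{812}{9}$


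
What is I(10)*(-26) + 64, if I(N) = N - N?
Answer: 64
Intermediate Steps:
I(N) = 0
I(10)*(-26) + 64 = 0*(-26) + 64 = 0 + 64 = 64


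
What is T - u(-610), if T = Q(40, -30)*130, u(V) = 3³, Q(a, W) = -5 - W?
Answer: 3223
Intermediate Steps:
u(V) = 27
T = 3250 (T = (-5 - 1*(-30))*130 = (-5 + 30)*130 = 25*130 = 3250)
T - u(-610) = 3250 - 1*27 = 3250 - 27 = 3223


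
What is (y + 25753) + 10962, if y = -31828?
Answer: 4887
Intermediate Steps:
(y + 25753) + 10962 = (-31828 + 25753) + 10962 = -6075 + 10962 = 4887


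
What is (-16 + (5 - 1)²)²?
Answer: 0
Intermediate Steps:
(-16 + (5 - 1)²)² = (-16 + 4²)² = (-16 + 16)² = 0² = 0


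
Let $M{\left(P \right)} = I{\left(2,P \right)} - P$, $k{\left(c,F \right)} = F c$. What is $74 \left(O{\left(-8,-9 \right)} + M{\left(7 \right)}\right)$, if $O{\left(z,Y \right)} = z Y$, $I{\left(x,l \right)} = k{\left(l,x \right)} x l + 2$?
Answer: $19462$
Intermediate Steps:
$I{\left(x,l \right)} = 2 + l^{2} x^{2}$ ($I{\left(x,l \right)} = x l x l + 2 = l x x l + 2 = l x^{2} l + 2 = l^{2} x^{2} + 2 = 2 + l^{2} x^{2}$)
$O{\left(z,Y \right)} = Y z$
$M{\left(P \right)} = 2 - P + 4 P^{2}$ ($M{\left(P \right)} = \left(2 + P^{2} \cdot 2^{2}\right) - P = \left(2 + P^{2} \cdot 4\right) - P = \left(2 + 4 P^{2}\right) - P = 2 - P + 4 P^{2}$)
$74 \left(O{\left(-8,-9 \right)} + M{\left(7 \right)}\right) = 74 \left(\left(-9\right) \left(-8\right) + \left(2 - 7 + 4 \cdot 7^{2}\right)\right) = 74 \left(72 + \left(2 - 7 + 4 \cdot 49\right)\right) = 74 \left(72 + \left(2 - 7 + 196\right)\right) = 74 \left(72 + 191\right) = 74 \cdot 263 = 19462$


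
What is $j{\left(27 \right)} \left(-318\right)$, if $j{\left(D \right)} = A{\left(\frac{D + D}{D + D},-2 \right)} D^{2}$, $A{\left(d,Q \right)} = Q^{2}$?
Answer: $-927288$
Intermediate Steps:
$j{\left(D \right)} = 4 D^{2}$ ($j{\left(D \right)} = \left(-2\right)^{2} D^{2} = 4 D^{2}$)
$j{\left(27 \right)} \left(-318\right) = 4 \cdot 27^{2} \left(-318\right) = 4 \cdot 729 \left(-318\right) = 2916 \left(-318\right) = -927288$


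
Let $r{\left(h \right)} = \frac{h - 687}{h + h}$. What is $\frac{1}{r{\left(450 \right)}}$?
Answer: $- \frac{300}{79} \approx -3.7975$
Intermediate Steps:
$r{\left(h \right)} = \frac{-687 + h}{2 h}$
$\frac{1}{r{\left(450 \right)}} = \frac{1}{\frac{1}{2} \cdot \frac{1}{450} \left(-687 + 450\right)} = \frac{1}{\frac{1}{2} \cdot \frac{1}{450} \left(-237\right)} = \frac{1}{- \frac{79}{300}} = - \frac{300}{79}$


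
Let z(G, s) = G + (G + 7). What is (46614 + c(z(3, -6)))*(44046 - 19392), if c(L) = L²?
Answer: 1153388082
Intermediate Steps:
z(G, s) = 7 + 2*G (z(G, s) = G + (7 + G) = 7 + 2*G)
(46614 + c(z(3, -6)))*(44046 - 19392) = (46614 + (7 + 2*3)²)*(44046 - 19392) = (46614 + (7 + 6)²)*24654 = (46614 + 13²)*24654 = (46614 + 169)*24654 = 46783*24654 = 1153388082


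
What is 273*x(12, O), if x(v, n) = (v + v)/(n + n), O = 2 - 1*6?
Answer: -819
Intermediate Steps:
O = -4 (O = 2 - 6 = -4)
x(v, n) = v/n (x(v, n) = (2*v)/((2*n)) = (2*v)*(1/(2*n)) = v/n)
273*x(12, O) = 273*(12/(-4)) = 273*(12*(-¼)) = 273*(-3) = -819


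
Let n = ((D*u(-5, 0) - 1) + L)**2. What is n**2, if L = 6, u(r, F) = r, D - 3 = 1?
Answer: 50625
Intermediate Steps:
D = 4 (D = 3 + 1 = 4)
n = 225 (n = ((4*(-5) - 1) + 6)**2 = ((-20 - 1) + 6)**2 = (-21 + 6)**2 = (-15)**2 = 225)
n**2 = 225**2 = 50625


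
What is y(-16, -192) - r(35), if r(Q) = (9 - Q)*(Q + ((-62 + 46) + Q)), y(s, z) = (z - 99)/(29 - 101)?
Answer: 33793/24 ≈ 1408.0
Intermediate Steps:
y(s, z) = 11/8 - z/72 (y(s, z) = (-99 + z)/(-72) = (-99 + z)*(-1/72) = 11/8 - z/72)
r(Q) = (-16 + 2*Q)*(9 - Q) (r(Q) = (9 - Q)*(Q + (-16 + Q)) = (9 - Q)*(-16 + 2*Q) = (-16 + 2*Q)*(9 - Q))
y(-16, -192) - r(35) = (11/8 - 1/72*(-192)) - (-144 - 2*35**2 + 34*35) = (11/8 + 8/3) - (-144 - 2*1225 + 1190) = 97/24 - (-144 - 2450 + 1190) = 97/24 - 1*(-1404) = 97/24 + 1404 = 33793/24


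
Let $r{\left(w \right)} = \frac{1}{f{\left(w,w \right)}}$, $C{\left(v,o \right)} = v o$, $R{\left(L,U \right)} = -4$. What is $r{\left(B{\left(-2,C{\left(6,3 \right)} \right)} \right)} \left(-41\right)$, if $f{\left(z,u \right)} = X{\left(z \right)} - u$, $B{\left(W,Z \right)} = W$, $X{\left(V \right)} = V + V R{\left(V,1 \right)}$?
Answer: $- \frac{41}{8} \approx -5.125$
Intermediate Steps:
$C{\left(v,o \right)} = o v$
$X{\left(V \right)} = - 3 V$ ($X{\left(V \right)} = V + V \left(-4\right) = V - 4 V = - 3 V$)
$f{\left(z,u \right)} = - u - 3 z$ ($f{\left(z,u \right)} = - 3 z - u = - u - 3 z$)
$r{\left(w \right)} = - \frac{1}{4 w}$ ($r{\left(w \right)} = \frac{1}{- w - 3 w} = \frac{1}{\left(-4\right) w} = - \frac{1}{4 w}$)
$r{\left(B{\left(-2,C{\left(6,3 \right)} \right)} \right)} \left(-41\right) = - \frac{1}{4 \left(-2\right)} \left(-41\right) = \left(- \frac{1}{4}\right) \left(- \frac{1}{2}\right) \left(-41\right) = \frac{1}{8} \left(-41\right) = - \frac{41}{8}$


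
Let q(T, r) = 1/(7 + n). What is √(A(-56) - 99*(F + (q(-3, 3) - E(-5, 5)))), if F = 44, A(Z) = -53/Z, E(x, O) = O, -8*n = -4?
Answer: I*√75915770/140 ≈ 62.235*I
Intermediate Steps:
n = ½ (n = -⅛*(-4) = ½ ≈ 0.50000)
q(T, r) = 2/15 (q(T, r) = 1/(7 + ½) = 1/(15/2) = 2/15)
√(A(-56) - 99*(F + (q(-3, 3) - E(-5, 5)))) = √(-53/(-56) - 99*(44 + (2/15 - 1*5))) = √(-53*(-1/56) - 99*(44 + (2/15 - 5))) = √(53/56 - 99*(44 - 73/15)) = √(53/56 - 99*587/15) = √(53/56 - 19371/5) = √(-1084511/280) = I*√75915770/140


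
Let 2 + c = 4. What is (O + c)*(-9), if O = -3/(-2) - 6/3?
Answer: -27/2 ≈ -13.500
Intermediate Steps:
c = 2 (c = -2 + 4 = 2)
O = -½ (O = -3*(-½) - 6*⅓ = 3/2 - 2 = -½ ≈ -0.50000)
(O + c)*(-9) = (-½ + 2)*(-9) = (3/2)*(-9) = -27/2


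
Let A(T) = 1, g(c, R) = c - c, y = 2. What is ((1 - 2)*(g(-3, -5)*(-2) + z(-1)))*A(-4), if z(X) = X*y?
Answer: 2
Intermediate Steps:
g(c, R) = 0
z(X) = 2*X (z(X) = X*2 = 2*X)
((1 - 2)*(g(-3, -5)*(-2) + z(-1)))*A(-4) = ((1 - 2)*(0*(-2) + 2*(-1)))*1 = -(0 - 2)*1 = -1*(-2)*1 = 2*1 = 2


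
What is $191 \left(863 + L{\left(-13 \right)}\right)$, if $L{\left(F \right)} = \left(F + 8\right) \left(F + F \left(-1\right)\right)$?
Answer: $164833$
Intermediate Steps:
$L{\left(F \right)} = 0$ ($L{\left(F \right)} = \left(8 + F\right) \left(F - F\right) = \left(8 + F\right) 0 = 0$)
$191 \left(863 + L{\left(-13 \right)}\right) = 191 \left(863 + 0\right) = 191 \cdot 863 = 164833$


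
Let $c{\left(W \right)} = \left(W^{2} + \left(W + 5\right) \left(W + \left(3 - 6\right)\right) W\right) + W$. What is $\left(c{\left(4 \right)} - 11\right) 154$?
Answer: $6930$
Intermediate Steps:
$c{\left(W \right)} = W + W^{2} + W \left(-3 + W\right) \left(5 + W\right)$ ($c{\left(W \right)} = \left(W^{2} + \left(5 + W\right) \left(W + \left(3 - 6\right)\right) W\right) + W = \left(W^{2} + \left(5 + W\right) \left(W - 3\right) W\right) + W = \left(W^{2} + \left(5 + W\right) \left(-3 + W\right) W\right) + W = \left(W^{2} + \left(-3 + W\right) \left(5 + W\right) W\right) + W = \left(W^{2} + W \left(-3 + W\right) \left(5 + W\right)\right) + W = W + W^{2} + W \left(-3 + W\right) \left(5 + W\right)$)
$\left(c{\left(4 \right)} - 11\right) 154 = \left(4 \left(-14 + 4^{2} + 3 \cdot 4\right) - 11\right) 154 = \left(4 \left(-14 + 16 + 12\right) - 11\right) 154 = \left(4 \cdot 14 - 11\right) 154 = \left(56 - 11\right) 154 = 45 \cdot 154 = 6930$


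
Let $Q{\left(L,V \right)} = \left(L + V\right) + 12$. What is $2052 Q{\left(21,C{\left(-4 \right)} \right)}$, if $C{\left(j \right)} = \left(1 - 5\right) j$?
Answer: $100548$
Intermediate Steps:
$C{\left(j \right)} = - 4 j$
$Q{\left(L,V \right)} = 12 + L + V$
$2052 Q{\left(21,C{\left(-4 \right)} \right)} = 2052 \left(12 + 21 - -16\right) = 2052 \left(12 + 21 + 16\right) = 2052 \cdot 49 = 100548$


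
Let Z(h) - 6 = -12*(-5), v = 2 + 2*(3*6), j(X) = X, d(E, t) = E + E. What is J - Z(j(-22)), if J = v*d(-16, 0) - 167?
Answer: -1449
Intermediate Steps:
d(E, t) = 2*E
v = 38 (v = 2 + 2*18 = 2 + 36 = 38)
Z(h) = 66 (Z(h) = 6 - 12*(-5) = 6 + 60 = 66)
J = -1383 (J = 38*(2*(-16)) - 167 = 38*(-32) - 167 = -1216 - 167 = -1383)
J - Z(j(-22)) = -1383 - 1*66 = -1383 - 66 = -1449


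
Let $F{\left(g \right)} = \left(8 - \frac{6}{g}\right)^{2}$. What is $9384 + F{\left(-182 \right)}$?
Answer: $\frac{78243265}{8281} \approx 9448.5$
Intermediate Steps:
$9384 + F{\left(-182 \right)} = 9384 + \frac{4 \left(-3 + 4 \left(-182\right)\right)^{2}}{33124} = 9384 + 4 \cdot \frac{1}{33124} \left(-3 - 728\right)^{2} = 9384 + 4 \cdot \frac{1}{33124} \left(-731\right)^{2} = 9384 + 4 \cdot \frac{1}{33124} \cdot 534361 = 9384 + \frac{534361}{8281} = \frac{78243265}{8281}$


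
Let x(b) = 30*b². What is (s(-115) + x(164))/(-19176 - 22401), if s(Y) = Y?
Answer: -806765/41577 ≈ -19.404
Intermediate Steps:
(s(-115) + x(164))/(-19176 - 22401) = (-115 + 30*164²)/(-19176 - 22401) = (-115 + 30*26896)/(-41577) = (-115 + 806880)*(-1/41577) = 806765*(-1/41577) = -806765/41577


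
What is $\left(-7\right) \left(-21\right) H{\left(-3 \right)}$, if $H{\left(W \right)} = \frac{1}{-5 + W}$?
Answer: $- \frac{147}{8} \approx -18.375$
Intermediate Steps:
$\left(-7\right) \left(-21\right) H{\left(-3 \right)} = \frac{\left(-7\right) \left(-21\right)}{-5 - 3} = \frac{147}{-8} = 147 \left(- \frac{1}{8}\right) = - \frac{147}{8}$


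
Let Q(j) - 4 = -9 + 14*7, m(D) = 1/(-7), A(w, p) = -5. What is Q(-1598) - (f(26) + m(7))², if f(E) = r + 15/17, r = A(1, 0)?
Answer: 1059924/14161 ≈ 74.848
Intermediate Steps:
r = -5
m(D) = -⅐
f(E) = -70/17 (f(E) = -5 + 15/17 = -70/17)
Q(j) = 93 (Q(j) = 4 + (-9 + 14*7) = 4 + (-9 + 98) = 4 + 89 = 93)
Q(-1598) - (f(26) + m(7))² = 93 - (-70/17 - ⅐)² = 93 - (-507/119)² = 93 - 1*257049/14161 = 93 - 257049/14161 = 1059924/14161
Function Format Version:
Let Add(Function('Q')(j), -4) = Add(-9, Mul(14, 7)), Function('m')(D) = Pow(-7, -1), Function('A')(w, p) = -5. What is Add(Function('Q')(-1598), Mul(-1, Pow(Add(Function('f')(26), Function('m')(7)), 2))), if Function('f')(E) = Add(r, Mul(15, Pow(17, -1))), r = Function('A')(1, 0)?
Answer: Rational(1059924, 14161) ≈ 74.848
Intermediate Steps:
r = -5
Function('m')(D) = Rational(-1, 7)
Function('f')(E) = Rational(-70, 17) (Function('f')(E) = Add(-5, Mul(15, Pow(17, -1))) = Add(-5, Mul(15, Rational(1, 17))) = Add(-5, Rational(15, 17)) = Rational(-70, 17))
Function('Q')(j) = 93 (Function('Q')(j) = Add(4, Add(-9, Mul(14, 7))) = Add(4, Add(-9, 98)) = Add(4, 89) = 93)
Add(Function('Q')(-1598), Mul(-1, Pow(Add(Function('f')(26), Function('m')(7)), 2))) = Add(93, Mul(-1, Pow(Add(Rational(-70, 17), Rational(-1, 7)), 2))) = Add(93, Mul(-1, Pow(Rational(-507, 119), 2))) = Add(93, Mul(-1, Rational(257049, 14161))) = Add(93, Rational(-257049, 14161)) = Rational(1059924, 14161)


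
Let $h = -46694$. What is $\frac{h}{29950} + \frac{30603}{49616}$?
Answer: $- \frac{700104827}{742999600} \approx -0.94227$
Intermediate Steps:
$\frac{h}{29950} + \frac{30603}{49616} = - \frac{46694}{29950} + \frac{30603}{49616} = \left(-46694\right) \frac{1}{29950} + 30603 \cdot \frac{1}{49616} = - \frac{23347}{14975} + \frac{30603}{49616} = - \frac{700104827}{742999600}$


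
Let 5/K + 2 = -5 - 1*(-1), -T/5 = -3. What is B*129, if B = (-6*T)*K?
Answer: 9675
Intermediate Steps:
T = 15 (T = -5*(-3) = 15)
K = -⅚ (K = 5/(-2 + (-5 - 1*(-1))) = 5/(-2 + (-5 + 1)) = 5/(-2 - 4) = 5/(-6) = 5*(-⅙) = -⅚ ≈ -0.83333)
B = 75 (B = -6*15*(-⅚) = -90*(-⅚) = 75)
B*129 = 75*129 = 9675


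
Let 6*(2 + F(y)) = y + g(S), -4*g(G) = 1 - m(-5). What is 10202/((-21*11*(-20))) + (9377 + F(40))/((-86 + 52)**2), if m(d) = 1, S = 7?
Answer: 13784203/1335180 ≈ 10.324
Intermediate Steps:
g(G) = 0 (g(G) = -(1 - 1*1)/4 = -(1 - 1)/4 = -1/4*0 = 0)
F(y) = -2 + y/6 (F(y) = -2 + (y + 0)/6 = -2 + y/6)
10202/((-21*11*(-20))) + (9377 + F(40))/((-86 + 52)**2) = 10202/((-21*11*(-20))) + (9377 + (-2 + (1/6)*40))/((-86 + 52)**2) = 10202/((-231*(-20))) + (9377 + (-2 + 20/3))/((-34)**2) = 10202/4620 + (9377 + 14/3)/1156 = 10202*(1/4620) + (28145/3)*(1/1156) = 5101/2310 + 28145/3468 = 13784203/1335180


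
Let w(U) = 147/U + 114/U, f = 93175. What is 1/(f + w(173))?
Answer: 173/16119536 ≈ 1.0732e-5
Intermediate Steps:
w(U) = 261/U
1/(f + w(173)) = 1/(93175 + 261/173) = 1/(16119536/173) = 173/16119536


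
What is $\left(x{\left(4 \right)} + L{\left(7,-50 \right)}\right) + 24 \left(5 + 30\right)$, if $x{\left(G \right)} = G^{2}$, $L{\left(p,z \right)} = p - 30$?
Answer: $833$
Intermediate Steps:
$L{\left(p,z \right)} = -30 + p$
$\left(x{\left(4 \right)} + L{\left(7,-50 \right)}\right) + 24 \left(5 + 30\right) = \left(4^{2} + \left(-30 + 7\right)\right) + 24 \left(5 + 30\right) = \left(16 - 23\right) + 24 \cdot 35 = -7 + 840 = 833$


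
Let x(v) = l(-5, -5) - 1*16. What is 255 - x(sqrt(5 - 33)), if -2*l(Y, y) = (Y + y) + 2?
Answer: 267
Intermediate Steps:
l(Y, y) = -1 - Y/2 - y/2 (l(Y, y) = -((Y + y) + 2)/2 = -(2 + Y + y)/2 = -1 - Y/2 - y/2)
x(v) = -12 (x(v) = (-1 - 1/2*(-5) - 1/2*(-5)) - 1*16 = (-1 + 5/2 + 5/2) - 16 = 4 - 16 = -12)
255 - x(sqrt(5 - 33)) = 255 - 1*(-12) = 255 + 12 = 267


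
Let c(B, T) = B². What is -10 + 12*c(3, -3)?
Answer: 98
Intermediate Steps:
-10 + 12*c(3, -3) = -10 + 12*3² = -10 + 12*9 = -10 + 108 = 98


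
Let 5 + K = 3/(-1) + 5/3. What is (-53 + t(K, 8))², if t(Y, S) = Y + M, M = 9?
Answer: 22801/9 ≈ 2533.4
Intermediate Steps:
K = -19/3 (K = -5 + (3/(-1) + 5/3) = -5 + (3*(-1) + 5*(⅓)) = -5 + (-3 + 5/3) = -5 - 4/3 = -19/3 ≈ -6.3333)
t(Y, S) = 9 + Y (t(Y, S) = Y + 9 = 9 + Y)
(-53 + t(K, 8))² = (-53 + (9 - 19/3))² = (-53 + 8/3)² = (-151/3)² = 22801/9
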